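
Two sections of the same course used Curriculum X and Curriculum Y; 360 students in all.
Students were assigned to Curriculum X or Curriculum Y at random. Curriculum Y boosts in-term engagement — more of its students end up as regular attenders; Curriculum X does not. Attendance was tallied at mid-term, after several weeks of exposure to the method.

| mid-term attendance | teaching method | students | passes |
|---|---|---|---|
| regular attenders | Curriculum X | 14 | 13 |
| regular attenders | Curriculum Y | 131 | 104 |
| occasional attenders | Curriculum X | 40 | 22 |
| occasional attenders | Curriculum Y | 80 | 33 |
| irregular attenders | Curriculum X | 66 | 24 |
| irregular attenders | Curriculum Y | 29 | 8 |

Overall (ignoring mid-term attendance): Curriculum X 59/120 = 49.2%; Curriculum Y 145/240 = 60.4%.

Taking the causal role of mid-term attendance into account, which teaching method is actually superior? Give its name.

Within every mid-term attendance level Curriculum X has the higher rate, yet pooled Curriculum Y does — Simpson's reversal.
The distribution of mid-term attendance is itself part of what the teaching method does — it is an intermediate outcome. Holding it fixed would remove that part of the effect; the total effect is the pooled difference.
Pooled: Curriculum X 49.2% vs Curriculum Y 60.4%; Curriculum Y is higher overall.

Curriculum Y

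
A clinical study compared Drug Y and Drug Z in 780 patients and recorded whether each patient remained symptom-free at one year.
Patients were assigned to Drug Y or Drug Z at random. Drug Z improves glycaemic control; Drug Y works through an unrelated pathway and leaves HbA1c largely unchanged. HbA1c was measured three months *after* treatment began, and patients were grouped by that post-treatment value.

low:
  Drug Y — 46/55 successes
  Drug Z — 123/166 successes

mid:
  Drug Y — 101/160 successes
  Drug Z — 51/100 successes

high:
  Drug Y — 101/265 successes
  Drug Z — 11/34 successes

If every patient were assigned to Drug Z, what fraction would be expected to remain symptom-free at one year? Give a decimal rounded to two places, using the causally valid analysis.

Within every HbA1c level Drug Y has the higher rate, yet pooled Drug Z does — Simpson's reversal.
HbA1c is downstream of the drug. One should not condition on a consequence of treatment, so the overall rates are the right comparison.
So P(outcome | do(Drug Z)) is just the pooled rate for Drug Z: 185/300 = 0.617.

0.62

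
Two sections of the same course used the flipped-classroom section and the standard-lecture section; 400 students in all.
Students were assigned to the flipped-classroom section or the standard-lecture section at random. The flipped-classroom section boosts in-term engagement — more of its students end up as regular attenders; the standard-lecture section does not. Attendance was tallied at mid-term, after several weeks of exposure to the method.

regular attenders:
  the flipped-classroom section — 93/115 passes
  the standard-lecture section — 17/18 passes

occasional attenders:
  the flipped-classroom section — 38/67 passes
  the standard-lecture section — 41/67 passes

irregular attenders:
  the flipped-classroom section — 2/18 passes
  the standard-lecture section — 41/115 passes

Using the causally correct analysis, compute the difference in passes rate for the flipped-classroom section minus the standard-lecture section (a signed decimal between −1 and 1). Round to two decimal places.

+0.17

The mid-term attendance-specific comparison favours the standard-lecture section throughout, but the pooled figures favour the flipped-classroom section. The question is whether to condition on mid-term attendance.
The distribution of mid-term attendance is itself part of what the teaching method does — it is an intermediate outcome. Holding it fixed would remove that part of the effect; the total effect is the pooled difference.
The causal difference is the pooled difference: 0.665 − 0.495 = +0.170.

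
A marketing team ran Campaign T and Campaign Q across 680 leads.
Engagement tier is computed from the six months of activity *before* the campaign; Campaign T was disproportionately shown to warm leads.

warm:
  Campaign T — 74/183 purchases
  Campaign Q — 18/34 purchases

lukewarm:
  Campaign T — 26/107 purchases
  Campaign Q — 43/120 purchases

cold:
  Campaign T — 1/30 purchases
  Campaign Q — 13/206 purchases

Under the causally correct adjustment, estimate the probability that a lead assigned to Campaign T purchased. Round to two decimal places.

0.22

Engagement tier is set before the campaign has any effect — it is not caused by the campaign — and it independently drives the outcome. That makes it a confounder, so the causal comparison is within engagement tier levels.
Standardising Campaign T to the population engagement tier mix: 0.319·74/183 + 0.334·26/107 + 0.347·1/30 = 0.222.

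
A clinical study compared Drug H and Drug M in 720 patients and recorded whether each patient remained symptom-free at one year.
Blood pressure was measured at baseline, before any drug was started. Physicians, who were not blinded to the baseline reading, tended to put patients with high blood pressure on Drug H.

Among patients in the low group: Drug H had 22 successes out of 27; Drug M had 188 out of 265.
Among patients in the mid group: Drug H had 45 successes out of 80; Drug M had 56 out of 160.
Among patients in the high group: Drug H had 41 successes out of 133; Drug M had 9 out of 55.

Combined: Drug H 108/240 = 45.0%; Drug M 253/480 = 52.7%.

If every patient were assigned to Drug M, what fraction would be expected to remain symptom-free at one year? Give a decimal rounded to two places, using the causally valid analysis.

Here blood pressure is a common cause — it drives both which drug a case falls under and the outcome. The crude comparison mixes populations; the stratum-specific rates are the causally relevant ones.
Standardising Drug M to the population blood pressure mix: 0.406·188/265 + 0.333·56/160 + 0.261·9/55 = 0.447.

0.45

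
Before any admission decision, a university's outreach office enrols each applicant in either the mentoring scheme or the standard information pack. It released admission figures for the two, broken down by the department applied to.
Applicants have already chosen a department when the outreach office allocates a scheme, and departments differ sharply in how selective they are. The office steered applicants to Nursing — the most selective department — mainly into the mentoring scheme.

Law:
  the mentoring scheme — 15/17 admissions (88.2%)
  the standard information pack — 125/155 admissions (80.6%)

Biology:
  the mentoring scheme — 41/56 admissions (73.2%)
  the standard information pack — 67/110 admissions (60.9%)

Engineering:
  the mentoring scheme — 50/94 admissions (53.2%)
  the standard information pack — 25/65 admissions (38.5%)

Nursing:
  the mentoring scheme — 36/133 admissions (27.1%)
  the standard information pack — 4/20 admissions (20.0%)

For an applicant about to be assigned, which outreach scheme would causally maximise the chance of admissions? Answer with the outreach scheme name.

Nothing the outreach scheme does changes department; the imbalance is an allocation artefact. With department also predicting the outcome, the pooled figure is confounded, and the within-stratum comparison is the causal one.
Within each level — Law: 88.2% vs 80.6%; Biology: 73.2% vs 60.9%; Engineering: 53.2% vs 38.5%; Nursing: 27.1% vs 20.0% — the mentoring scheme is higher every time.

the mentoring scheme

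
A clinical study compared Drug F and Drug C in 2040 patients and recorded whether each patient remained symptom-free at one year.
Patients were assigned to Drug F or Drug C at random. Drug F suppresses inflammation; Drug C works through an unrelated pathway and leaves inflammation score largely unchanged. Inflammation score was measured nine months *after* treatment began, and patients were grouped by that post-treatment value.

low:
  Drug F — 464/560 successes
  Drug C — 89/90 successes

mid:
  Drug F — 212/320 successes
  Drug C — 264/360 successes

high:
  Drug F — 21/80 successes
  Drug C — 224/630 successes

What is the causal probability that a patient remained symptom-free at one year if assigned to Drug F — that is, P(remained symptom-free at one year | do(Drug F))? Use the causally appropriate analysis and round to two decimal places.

Stratifying would compare drugs among patients the drugs themselves sorted into inflammation score groups — a form of selection on an intermediate. The unconditioned pooled rates give the total causal effect.
So P(outcome | do(Drug F)) is just the pooled rate for Drug F: 697/960 = 0.726.

0.73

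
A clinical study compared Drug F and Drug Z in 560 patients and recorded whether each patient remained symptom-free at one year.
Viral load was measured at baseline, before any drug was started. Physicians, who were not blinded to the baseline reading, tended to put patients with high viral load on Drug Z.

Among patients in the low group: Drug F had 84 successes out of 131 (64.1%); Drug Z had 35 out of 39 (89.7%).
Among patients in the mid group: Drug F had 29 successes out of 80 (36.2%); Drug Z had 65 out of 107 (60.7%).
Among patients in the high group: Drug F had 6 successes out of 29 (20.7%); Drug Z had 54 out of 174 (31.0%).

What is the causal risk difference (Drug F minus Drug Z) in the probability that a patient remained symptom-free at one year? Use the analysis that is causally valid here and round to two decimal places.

-0.20

Since viral load is a pre-existing factor (not a product of the drug) and it affects the outcome on its own, it is a confounder. The stratified rates, not the pooled rate, identify the causal effect.
Adjusting over the population distribution of viral load: 0.304·(0.641−0.897) + 0.334·(0.362−0.607) + 0.362·(0.207−0.310) = -0.197.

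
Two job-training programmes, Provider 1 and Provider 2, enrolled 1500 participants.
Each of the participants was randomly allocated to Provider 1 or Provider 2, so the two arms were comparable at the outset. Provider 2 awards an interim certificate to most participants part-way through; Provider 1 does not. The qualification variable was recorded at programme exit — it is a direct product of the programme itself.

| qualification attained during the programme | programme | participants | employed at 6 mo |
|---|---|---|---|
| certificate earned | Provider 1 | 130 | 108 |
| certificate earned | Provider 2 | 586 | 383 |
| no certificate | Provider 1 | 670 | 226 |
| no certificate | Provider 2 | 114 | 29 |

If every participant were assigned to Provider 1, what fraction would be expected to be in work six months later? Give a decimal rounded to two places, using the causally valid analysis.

0.42

Qualification attained during the programme here is a post-treatment variable shaped by the programme; conditioning on it would introduce bias rather than remove it. The overall comparison is the causal one.
So P(outcome | do(Provider 1)) is just the pooled rate for Provider 1: 334/800 = 0.417.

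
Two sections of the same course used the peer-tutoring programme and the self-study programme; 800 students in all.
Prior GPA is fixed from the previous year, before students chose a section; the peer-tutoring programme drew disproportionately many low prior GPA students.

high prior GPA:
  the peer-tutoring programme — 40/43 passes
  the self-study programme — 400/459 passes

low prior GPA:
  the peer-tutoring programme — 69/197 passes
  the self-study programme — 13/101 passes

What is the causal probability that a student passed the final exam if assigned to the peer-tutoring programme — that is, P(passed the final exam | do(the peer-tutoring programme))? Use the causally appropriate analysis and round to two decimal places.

Here prior GPA band is a common cause — it drives both which teaching method a case falls under and the outcome. The crude comparison mixes populations; the stratum-specific rates are the causally relevant ones.
Standardising the peer-tutoring programme to the population prior GPA band mix: 0.627·40/43 + 0.372·69/197 = 0.714.

0.71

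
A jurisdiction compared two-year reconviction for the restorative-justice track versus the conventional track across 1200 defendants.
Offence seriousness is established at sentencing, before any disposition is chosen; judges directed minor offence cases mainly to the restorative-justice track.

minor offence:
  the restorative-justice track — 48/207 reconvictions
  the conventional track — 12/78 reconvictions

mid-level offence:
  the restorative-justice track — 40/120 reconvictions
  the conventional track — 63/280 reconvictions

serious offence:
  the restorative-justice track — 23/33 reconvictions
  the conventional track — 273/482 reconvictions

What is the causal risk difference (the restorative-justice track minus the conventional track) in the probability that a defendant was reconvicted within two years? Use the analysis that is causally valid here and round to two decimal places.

Since offence seriousness is a pre-existing factor (not a product of the disposition) and it affects the outcome on its own, it is a confounder. The stratified rates, not the pooled rate, identify the causal effect.
Adjusting over the population distribution of offence seriousness: 0.237·(0.232−0.154) + 0.333·(0.333−0.225) + 0.429·(0.697−0.566) = +0.111.

+0.11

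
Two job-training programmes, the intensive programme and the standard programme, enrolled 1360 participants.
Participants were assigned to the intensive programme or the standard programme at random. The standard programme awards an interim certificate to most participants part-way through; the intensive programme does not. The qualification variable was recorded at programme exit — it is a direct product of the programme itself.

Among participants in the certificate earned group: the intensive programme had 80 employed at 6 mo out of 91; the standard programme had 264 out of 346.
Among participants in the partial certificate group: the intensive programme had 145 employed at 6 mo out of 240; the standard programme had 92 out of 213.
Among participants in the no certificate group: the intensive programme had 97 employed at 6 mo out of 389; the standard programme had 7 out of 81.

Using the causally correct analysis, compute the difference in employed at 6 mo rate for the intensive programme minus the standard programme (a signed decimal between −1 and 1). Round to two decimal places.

The stratified and pooled comparisons disagree (the intensive programme wins within each qualification attained during the programme; the standard programme wins overall), so the answer turns on the causal role of qualification attained during the programme.
Qualification attained during the programme here is a post-treatment variable shaped by the programme; conditioning on it would introduce bias rather than remove it. The overall comparison is the causal one.
The causal difference is the pooled difference: 0.447 − 0.567 = -0.120.

-0.12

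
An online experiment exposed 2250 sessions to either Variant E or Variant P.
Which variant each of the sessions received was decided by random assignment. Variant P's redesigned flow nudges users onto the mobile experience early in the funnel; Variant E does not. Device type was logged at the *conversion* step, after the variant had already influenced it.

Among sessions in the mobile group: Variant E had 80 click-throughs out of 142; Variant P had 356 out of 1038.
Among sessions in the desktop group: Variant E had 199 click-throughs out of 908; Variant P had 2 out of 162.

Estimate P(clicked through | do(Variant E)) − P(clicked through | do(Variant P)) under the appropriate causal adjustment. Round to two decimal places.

-0.03

Because the variant influences device type, device type is a post-treatment mediator, not a confounder. Stratifying on it would bias the estimate; the causal effect is the crude pooled difference.
The causal difference is the pooled difference: 0.266 − 0.298 = -0.033.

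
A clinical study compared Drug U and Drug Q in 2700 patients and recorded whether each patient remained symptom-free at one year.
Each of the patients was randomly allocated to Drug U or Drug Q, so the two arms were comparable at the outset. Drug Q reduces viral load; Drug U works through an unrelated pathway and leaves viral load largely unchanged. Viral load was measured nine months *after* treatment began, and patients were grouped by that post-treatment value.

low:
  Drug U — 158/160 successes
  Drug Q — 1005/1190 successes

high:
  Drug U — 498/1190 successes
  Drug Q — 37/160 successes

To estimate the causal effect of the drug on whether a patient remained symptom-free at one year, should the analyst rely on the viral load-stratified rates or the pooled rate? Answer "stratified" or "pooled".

Within every viral load level Drug U has the higher rate, yet pooled Drug Q does — Simpson's reversal.
Because the drug influences viral load, viral load is a post-treatment mediator, not a confounder. Stratifying on it would bias the estimate; the causal effect is the crude pooled difference.
Pooled: Drug U 48.6% vs Drug Q 77.2%; Drug Q is higher overall.

pooled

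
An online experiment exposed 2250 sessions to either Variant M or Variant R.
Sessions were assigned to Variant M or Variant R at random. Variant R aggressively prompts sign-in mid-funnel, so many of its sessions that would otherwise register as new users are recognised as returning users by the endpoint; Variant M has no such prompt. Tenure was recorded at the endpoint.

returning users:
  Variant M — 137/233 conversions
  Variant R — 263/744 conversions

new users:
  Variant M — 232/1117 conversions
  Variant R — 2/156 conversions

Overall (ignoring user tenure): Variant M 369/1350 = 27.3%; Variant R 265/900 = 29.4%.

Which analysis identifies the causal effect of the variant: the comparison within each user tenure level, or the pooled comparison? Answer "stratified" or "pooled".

The stratified and pooled comparisons disagree (Variant M wins within each user tenure; Variant R wins overall), so the answer turns on the causal role of user tenure.
User tenure lies on the pathway variant → user tenure → outcome, so adjusting for it blocks the indirect effect. For the total causal effect of variant, use the unadjusted pooled rates.
Pooled: Variant M 27.3% vs Variant R 29.4%; Variant R is higher overall.

pooled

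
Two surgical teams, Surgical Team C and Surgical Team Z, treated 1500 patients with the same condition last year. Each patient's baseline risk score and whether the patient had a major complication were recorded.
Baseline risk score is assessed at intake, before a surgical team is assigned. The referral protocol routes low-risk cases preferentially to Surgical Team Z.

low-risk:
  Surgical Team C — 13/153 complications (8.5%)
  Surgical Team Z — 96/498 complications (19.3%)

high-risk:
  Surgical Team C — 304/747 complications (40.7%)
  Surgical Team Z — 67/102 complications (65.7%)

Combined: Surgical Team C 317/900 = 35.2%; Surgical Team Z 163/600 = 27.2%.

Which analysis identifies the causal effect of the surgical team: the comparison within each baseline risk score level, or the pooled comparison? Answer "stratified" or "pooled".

stratified

Here baseline risk score is a common cause — it drives both which surgical team a case falls under and the outcome. The crude comparison mixes populations; the stratum-specific rates are the causally relevant ones.
Within each level — low-risk: 8.5% vs 19.3%; high-risk: 40.7% vs 65.7% — Surgical Team C is lower every time.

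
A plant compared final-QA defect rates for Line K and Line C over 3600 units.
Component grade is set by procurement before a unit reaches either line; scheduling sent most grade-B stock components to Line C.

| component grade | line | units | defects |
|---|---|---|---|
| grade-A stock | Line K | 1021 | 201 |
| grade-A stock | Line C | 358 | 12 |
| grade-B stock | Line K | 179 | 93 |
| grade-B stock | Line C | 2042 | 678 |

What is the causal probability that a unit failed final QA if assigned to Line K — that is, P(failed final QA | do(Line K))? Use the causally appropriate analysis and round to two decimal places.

The imbalance in component grade arose from how units were allocated, not from anything the line did; and component grade independently affects the outcome. The pooled gap is confounded — condition on component grade.
Standardising Line K to the population component grade mix: 0.383·201/1021 + 0.617·93/179 = 0.396.

0.40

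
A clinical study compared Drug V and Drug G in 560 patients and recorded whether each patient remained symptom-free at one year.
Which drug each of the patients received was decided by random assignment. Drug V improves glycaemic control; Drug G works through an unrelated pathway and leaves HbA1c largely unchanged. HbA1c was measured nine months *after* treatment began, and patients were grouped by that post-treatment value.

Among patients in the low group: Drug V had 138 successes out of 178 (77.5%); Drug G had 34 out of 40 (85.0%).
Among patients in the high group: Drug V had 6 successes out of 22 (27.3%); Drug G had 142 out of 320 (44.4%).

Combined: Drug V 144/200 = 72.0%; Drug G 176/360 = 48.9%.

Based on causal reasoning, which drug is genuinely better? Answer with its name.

The HbA1c-specific comparison favours Drug G throughout, but the pooled figures favour Drug V. The question is whether to condition on HbA1c.
HbA1c lies on the pathway drug → HbA1c → outcome, so adjusting for it blocks the indirect effect. For the total causal effect of drug, use the unadjusted pooled rates.
Pooled: Drug V 72.0% vs Drug G 48.9%; Drug V is higher overall.

Drug V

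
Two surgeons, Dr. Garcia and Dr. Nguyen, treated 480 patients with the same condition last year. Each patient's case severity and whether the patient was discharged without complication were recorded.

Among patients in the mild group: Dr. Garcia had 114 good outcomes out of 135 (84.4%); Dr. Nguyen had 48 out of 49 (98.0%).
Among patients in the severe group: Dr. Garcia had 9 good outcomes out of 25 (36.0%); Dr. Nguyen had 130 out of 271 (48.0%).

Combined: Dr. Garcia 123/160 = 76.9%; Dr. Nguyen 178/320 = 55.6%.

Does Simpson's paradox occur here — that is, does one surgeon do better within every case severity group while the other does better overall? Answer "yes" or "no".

yes

Within each case severity level (mild 84.4% vs 98.0%; severe 36.0% vs 48.0%), Dr. Nguyen has the higher rate every time. Pooled: 76.9% vs 55.6% — Dr. Garcia has the higher rate overall. The two comparisons disagree.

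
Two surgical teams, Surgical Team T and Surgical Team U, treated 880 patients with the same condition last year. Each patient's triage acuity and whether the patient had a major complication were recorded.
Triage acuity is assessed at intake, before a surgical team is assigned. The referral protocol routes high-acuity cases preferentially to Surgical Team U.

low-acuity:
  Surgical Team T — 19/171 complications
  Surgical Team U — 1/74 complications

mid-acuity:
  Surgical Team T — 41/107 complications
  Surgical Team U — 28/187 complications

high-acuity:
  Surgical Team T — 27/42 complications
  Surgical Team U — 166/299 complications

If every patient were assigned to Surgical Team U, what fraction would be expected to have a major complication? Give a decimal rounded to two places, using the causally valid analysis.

Surgical Team U is lower inside every triage acuity stratum but Surgical Team T is lower in aggregate. Whether to stratify depends on how triage acuity relates to the surgical team.
Triage acuity is set before the surgical team has any effect — it is not caused by the surgical team — and it independently drives the outcome. That makes it a confounder, so the causal comparison is within triage acuity levels.
Standardising Surgical Team U to the population triage acuity mix: 0.278·1/74 + 0.334·28/187 + 0.388·166/299 = 0.269.

0.27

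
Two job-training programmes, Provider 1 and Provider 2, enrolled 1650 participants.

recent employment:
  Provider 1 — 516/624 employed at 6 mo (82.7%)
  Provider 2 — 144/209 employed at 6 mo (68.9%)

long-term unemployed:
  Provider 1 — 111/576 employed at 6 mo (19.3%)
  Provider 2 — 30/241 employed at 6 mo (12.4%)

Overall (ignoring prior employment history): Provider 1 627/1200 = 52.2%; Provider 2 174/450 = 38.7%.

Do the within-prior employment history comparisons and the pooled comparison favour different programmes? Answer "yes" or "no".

no

Within each prior employment history level (recent employment 82.7% vs 68.9%; long-term unemployed 19.3% vs 12.4%), Provider 1 has the higher rate every time. Pooled: 52.2% vs 38.7% — Provider 1 has the higher rate overall. They agree.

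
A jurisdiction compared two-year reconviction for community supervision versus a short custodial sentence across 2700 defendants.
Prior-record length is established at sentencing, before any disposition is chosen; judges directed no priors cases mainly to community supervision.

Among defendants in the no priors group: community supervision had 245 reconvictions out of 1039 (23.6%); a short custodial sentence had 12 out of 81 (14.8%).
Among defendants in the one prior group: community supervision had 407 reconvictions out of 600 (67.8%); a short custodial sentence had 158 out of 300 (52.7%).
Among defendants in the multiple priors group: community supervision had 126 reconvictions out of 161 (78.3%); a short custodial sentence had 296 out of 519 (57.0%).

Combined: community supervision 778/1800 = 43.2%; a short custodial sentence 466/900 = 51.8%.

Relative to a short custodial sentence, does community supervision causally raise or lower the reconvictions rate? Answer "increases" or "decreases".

The prior-record length-specific comparison favours a short custodial sentence throughout, but the pooled figures favour community supervision. The question is whether to condition on prior-record length.
Here prior-record length is a common cause — it drives both which disposition a case falls under and the outcome. The crude comparison mixes populations; the stratum-specific rates are the causally relevant ones.
Within each level — no priors: 23.6% vs 14.8%; one prior: 67.8% vs 52.7%; multiple priors: 78.3% vs 57.0% — a short custodial sentence is lower every time.

increases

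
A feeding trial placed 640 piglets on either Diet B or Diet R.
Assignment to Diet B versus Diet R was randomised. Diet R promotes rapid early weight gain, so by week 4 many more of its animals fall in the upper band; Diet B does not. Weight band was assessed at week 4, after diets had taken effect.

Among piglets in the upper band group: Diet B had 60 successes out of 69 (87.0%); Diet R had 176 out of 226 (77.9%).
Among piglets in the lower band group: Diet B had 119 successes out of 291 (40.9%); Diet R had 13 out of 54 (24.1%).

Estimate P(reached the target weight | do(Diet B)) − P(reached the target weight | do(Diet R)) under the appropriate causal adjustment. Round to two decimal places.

The week-4 weight band-specific comparison favours Diet B throughout, but the pooled figures favour Diet R. The question is whether to condition on week-4 weight band.
Week-4 weight band is downstream of the diet. One should not condition on a consequence of treatment, so the overall rates are the right comparison.
The causal difference is the pooled difference: 0.497 − 0.675 = -0.178.

-0.18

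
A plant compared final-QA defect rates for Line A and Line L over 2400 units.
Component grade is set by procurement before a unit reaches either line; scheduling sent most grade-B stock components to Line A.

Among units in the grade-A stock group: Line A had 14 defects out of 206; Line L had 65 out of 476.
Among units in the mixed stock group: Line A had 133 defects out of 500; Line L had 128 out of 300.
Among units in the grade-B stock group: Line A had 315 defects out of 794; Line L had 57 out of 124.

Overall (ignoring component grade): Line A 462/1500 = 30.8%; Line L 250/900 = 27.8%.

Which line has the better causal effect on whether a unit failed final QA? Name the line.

Line A

The stratified and pooled comparisons disagree (Line A wins within each component grade; Line L wins overall), so the answer turns on the causal role of component grade.
Here component grade is a common cause — it drives both which line a case falls under and the outcome. The crude comparison mixes populations; the stratum-specific rates are the causally relevant ones.
Within each level — grade-A stock: 6.8% vs 13.7%; mixed stock: 26.6% vs 42.7%; grade-B stock: 39.7% vs 46.0% — Line A is lower every time.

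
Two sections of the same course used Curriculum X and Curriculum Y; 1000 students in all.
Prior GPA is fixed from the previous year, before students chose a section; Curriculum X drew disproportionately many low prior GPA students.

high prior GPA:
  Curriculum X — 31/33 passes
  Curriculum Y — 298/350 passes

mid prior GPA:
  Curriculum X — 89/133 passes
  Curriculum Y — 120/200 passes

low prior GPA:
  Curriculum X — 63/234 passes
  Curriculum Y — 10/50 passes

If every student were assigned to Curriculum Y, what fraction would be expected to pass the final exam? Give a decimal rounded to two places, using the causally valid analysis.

The imbalance in prior GPA band arose from how students were allocated, not from anything the teaching method did; and prior GPA band independently affects the outcome. The pooled gap is confounded — condition on prior GPA band.
Standardising Curriculum Y to the population prior GPA band mix: 0.383·298/350 + 0.333·120/200 + 0.284·10/50 = 0.583.

0.58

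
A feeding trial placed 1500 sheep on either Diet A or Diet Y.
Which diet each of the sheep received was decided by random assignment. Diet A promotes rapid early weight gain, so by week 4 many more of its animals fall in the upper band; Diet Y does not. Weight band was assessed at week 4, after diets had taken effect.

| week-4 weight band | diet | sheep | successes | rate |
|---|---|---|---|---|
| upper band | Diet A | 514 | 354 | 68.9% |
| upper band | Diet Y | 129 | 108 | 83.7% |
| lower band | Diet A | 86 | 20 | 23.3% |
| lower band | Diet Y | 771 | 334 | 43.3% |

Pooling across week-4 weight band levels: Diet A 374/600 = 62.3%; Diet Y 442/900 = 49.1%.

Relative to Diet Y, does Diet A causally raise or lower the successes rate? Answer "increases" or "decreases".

increases

Diet Y is higher inside every week-4 weight band stratum but Diet A is higher in aggregate. Whether to stratify depends on how week-4 weight band relates to the diet.
Week-4 weight band is recorded after the diet and is itself shifted by it — it sits on the causal path from diet to outcome. Conditioning on a mediator would strip out part of the effect we want; the pooled comparison gives the total causal effect.
Pooled: Diet A 62.3% vs Diet Y 49.1%; Diet A is higher overall.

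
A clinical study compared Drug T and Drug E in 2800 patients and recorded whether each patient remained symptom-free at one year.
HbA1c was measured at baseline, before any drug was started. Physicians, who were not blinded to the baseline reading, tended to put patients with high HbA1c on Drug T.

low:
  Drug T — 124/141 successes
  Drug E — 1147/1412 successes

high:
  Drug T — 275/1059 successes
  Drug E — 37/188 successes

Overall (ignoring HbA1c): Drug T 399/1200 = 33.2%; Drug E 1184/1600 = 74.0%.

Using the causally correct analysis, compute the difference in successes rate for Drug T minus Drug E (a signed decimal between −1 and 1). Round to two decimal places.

Nothing the drug does changes HbA1c; the imbalance is an allocation artefact. With HbA1c also predicting the outcome, the pooled figure is confounded, and the within-stratum comparison is the causal one.
Adjusting over the population distribution of HbA1c: 0.555·(0.879−0.812) + 0.445·(0.260−0.197) = +0.065.

+0.07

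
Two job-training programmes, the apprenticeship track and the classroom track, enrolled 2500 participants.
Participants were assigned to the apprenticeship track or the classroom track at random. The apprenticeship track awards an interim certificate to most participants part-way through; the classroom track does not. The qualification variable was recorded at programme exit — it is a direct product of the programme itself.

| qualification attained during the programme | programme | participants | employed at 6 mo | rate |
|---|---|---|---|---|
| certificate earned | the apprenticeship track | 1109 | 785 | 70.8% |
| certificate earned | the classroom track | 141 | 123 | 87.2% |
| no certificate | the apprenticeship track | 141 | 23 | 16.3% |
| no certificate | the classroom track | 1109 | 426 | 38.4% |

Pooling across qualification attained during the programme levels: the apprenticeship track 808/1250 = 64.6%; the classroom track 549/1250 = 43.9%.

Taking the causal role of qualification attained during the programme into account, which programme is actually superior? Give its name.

The qualification attained during the programme-specific comparison favours the classroom track throughout, but the pooled figures favour the apprenticeship track. The question is whether to condition on qualification attained during the programme.
Qualification attained during the programme here is a post-treatment variable shaped by the programme; conditioning on it would introduce bias rather than remove it. The overall comparison is the causal one.
Pooled: the apprenticeship track 64.6% vs the classroom track 43.9%; the apprenticeship track is higher overall.

the apprenticeship track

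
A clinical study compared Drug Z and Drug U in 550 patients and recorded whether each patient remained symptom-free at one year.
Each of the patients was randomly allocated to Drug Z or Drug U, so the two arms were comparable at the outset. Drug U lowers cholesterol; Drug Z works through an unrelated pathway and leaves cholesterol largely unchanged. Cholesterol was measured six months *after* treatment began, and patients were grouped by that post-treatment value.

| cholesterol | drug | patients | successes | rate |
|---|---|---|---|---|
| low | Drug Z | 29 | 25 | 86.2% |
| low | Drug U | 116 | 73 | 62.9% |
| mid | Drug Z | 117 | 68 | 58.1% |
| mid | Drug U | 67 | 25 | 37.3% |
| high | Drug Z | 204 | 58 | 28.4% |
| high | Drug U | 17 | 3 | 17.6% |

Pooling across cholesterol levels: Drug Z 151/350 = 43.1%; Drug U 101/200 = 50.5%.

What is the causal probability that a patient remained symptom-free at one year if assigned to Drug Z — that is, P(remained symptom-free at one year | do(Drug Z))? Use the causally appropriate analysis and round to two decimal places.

0.43

The stratified and pooled comparisons disagree (Drug Z wins within each cholesterol; Drug U wins overall), so the answer turns on the causal role of cholesterol.
The distribution of cholesterol is itself part of what the drug does — it is an intermediate outcome. Holding it fixed would remove that part of the effect; the total effect is the pooled difference.
So P(outcome | do(Drug Z)) is just the pooled rate for Drug Z: 151/350 = 0.431.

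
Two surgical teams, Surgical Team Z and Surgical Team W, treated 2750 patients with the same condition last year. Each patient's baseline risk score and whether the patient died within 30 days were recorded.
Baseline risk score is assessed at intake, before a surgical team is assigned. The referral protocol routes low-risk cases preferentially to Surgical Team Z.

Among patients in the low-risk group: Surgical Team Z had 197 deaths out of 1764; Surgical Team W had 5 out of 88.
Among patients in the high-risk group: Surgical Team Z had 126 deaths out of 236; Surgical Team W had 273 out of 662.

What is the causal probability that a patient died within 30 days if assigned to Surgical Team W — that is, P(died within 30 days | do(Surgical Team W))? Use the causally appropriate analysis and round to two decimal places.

The baseline risk score-specific comparison favours Surgical Team W throughout, but the pooled figures favour Surgical Team Z. The question is whether to condition on baseline risk score.
Baseline risk score is set before the surgical team has any effect — it is not caused by the surgical team — and it independently drives the outcome. That makes it a confounder, so the causal comparison is within baseline risk score levels.
Standardising Surgical Team W to the population baseline risk score mix: 0.673·5/88 + 0.327·273/662 = 0.173.

0.17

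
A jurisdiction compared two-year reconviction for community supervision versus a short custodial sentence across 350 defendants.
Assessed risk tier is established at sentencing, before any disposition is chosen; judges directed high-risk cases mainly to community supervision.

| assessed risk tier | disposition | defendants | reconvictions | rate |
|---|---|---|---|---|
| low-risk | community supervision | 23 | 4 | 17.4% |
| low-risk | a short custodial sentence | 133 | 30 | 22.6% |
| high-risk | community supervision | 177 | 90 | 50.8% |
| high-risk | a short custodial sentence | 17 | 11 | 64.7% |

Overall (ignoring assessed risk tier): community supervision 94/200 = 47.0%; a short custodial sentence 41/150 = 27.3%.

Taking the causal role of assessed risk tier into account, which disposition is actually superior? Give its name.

Since assessed risk tier is a pre-existing factor (not a product of the disposition) and it affects the outcome on its own, it is a confounder. The stratified rates, not the pooled rate, identify the causal effect.
Within each level — low-risk: 17.4% vs 22.6%; high-risk: 50.8% vs 64.7% — community supervision is lower every time.

community supervision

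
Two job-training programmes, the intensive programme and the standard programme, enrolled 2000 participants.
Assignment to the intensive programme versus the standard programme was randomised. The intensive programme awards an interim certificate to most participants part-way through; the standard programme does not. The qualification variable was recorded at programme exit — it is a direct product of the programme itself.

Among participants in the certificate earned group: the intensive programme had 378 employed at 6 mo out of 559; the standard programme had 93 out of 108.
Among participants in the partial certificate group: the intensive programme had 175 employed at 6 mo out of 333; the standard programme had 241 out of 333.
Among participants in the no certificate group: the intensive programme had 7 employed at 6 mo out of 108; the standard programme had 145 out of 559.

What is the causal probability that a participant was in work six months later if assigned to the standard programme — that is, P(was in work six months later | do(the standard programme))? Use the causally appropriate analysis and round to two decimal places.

0.48

The qualification attained during the programme-specific comparison favours the standard programme throughout, but the pooled figures favour the intensive programme. The question is whether to condition on qualification attained during the programme.
Because the programme influences qualification attained during the programme, qualification attained during the programme is a post-treatment mediator, not a confounder. Stratifying on it would bias the estimate; the causal effect is the crude pooled difference.
So P(outcome | do(the standard programme)) is just the pooled rate for the standard programme: 479/1000 = 0.479.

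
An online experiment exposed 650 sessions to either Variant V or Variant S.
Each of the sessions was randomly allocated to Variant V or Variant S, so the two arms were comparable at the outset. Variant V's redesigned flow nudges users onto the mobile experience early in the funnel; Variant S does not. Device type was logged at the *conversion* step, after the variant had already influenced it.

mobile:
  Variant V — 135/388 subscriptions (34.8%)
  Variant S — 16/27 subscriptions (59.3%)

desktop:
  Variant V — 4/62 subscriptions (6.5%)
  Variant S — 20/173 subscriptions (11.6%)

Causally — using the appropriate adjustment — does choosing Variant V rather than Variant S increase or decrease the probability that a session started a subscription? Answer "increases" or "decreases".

increases

The distribution of device type is itself part of what the variant does — it is an intermediate outcome. Holding it fixed would remove that part of the effect; the total effect is the pooled difference.
Pooled: Variant V 30.9% vs Variant S 18.0%; Variant V is higher overall.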